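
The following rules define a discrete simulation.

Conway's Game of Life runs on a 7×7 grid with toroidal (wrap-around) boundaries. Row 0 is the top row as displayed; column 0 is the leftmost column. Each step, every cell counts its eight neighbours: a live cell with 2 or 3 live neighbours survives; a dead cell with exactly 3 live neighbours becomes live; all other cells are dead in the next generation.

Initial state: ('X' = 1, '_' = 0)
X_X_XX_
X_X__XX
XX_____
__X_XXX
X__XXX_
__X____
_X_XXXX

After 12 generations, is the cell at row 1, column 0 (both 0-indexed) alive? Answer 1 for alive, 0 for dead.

1

t=0: X_X_XX_
X_X__XX
XX_____
__X_XXX
X__XXX_
__X____
_X_XXXX
t=1: __X____
__XXXX_
__XXX__
__X____
_XX____
XXX____
XX____X
t=2: X_X_XXX
_X___X_
_X___X_
_______
X__X___
______X
______X
t=3: XX__X__
_XX____
_______
_______
_______
X_____X
_______
t=4: XXX____
XXX____
_______
_______
_______
_______
_X____X
t=5: ______X
X_X____
_X_____
_______
_______
_______
_XX____
t=6: X_X____
XX_____
_X_____
_______
_______
_______
_______
t=7: X______
X_X____
XX_____
_______
_______
_______
_______
t=8: _X_____
X_____X
XX_____
_______
_______
_______
_______
t=9: X______
______X
XX____X
_______
_______
_______
_______
t=10: _______
_X____X
X_____X
X______
_______
_______
_______
t=11: _______
______X
_X____X
X_____X
_______
_______
_______
t=12: _______
X______
_____XX
X_____X
_______
_______
_______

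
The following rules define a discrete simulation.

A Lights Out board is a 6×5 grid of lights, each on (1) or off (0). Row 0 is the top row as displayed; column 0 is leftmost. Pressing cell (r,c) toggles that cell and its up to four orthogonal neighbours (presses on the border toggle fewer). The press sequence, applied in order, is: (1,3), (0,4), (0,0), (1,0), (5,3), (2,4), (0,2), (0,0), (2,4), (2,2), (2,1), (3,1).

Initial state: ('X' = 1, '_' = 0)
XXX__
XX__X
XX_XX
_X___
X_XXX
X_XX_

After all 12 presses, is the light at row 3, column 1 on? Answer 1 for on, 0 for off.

step 0: XXX__
XX__X
XX_XX
_X___
X_XXX
X_XX_
step 1: XXXX_
XXXX_
XX__X
_X___
X_XXX
X_XX_
step 2: XXX_X
XXXXX
XX__X
_X___
X_XXX
X_XX_
step 3: __X_X
_XXXX
XX__X
_X___
X_XXX
X_XX_
step 4: X_X_X
X_XXX
_X__X
_X___
X_XXX
X_XX_
step 5: X_X_X
X_XXX
_X__X
_X___
X_X_X
X___X
step 6: X_X_X
X_XX_
_X_X_
_X__X
X_X_X
X___X
step 7: XX_XX
X__X_
_X_X_
_X__X
X_X_X
X___X
step 8: ___XX
___X_
_X_X_
_X__X
X_X_X
X___X
step 9: ___XX
___XX
_X__X
_X___
X_X_X
X___X
step 10: ___XX
__XXX
__XXX
_XX__
X_X_X
X___X
step 11: ___XX
_XXXX
XX_XX
__X__
X_X_X
X___X
step 12: ___XX
_XXXX
X__XX
XX___
XXX_X
X___X

1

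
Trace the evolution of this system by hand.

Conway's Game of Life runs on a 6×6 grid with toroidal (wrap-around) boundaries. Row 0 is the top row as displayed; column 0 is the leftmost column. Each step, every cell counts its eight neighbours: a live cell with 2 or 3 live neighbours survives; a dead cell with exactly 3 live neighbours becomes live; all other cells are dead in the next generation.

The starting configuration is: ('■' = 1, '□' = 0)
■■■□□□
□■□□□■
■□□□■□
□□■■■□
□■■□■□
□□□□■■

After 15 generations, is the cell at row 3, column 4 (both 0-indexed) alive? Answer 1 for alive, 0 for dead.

0

t=0: ■■■□□□
□■□□□■
■□□□■□
□□■■■□
□■■□■□
□□□□■■
t=1: □■■□■□
□□■□□■
■■■□■□
□□■□■□
□■■□□□
□□□□■■
t=2: ■■■□■□
□□□□■■
■□■□■□
■□□□□■
□■■□■■
■□□□■■
t=3: □■□□□□
□□■□■□
■■□■■□
□□■□□□
□■□■□□
□□□□□□
t=4: □□□□□□
■□■□■■
□■□□■■
■□□□■□
□□■□□□
□□■□□□
t=5: □■□■□■
■■□■■□
□■□□□□
■■□■■□
□■□■□□
□□□□□□
t=6: □■□■□■
□■□■■■
□□□□□□
■■□■■□
■■□■■□
■□□□■□
t=7: □■□■□□
□□□■□■
□■□□□□
■■□■■□
□□□□□□
□□□□□□
t=8: □□■□■□
■□□□■□
□■□■□■
■■■□□□
□□□□□□
□□□□□□
t=9: □□□■□■
■■■□■□
□□□■■■
■■■□□□
□■□□□□
□□□□□□
t=10: ■■■■■■
■■■□□□
□□□□■□
■■■■■■
■■■□□□
□□□□□□
t=11: □□□■■■
□□□□□□
□□□□■□
□□□□■□
□□□□■□
□□□□■□
t=12: □□□■■■
□□□■□■
□□□□□□
□□□■■■
□□□■■■
□□□□□□
t=13: □□□■□■
□□□■□■
□□□■□■
□□□■□■
□□□■□■
□□□□□□
t=14: □□□□□□
■□■■□■
■□■■□■
■□■■□■
□□□□□□
□□□□□□
t=15: □□□□□□
■□■■□■
□□□□□□
■□■■□■
□□□□□□
□□□□□□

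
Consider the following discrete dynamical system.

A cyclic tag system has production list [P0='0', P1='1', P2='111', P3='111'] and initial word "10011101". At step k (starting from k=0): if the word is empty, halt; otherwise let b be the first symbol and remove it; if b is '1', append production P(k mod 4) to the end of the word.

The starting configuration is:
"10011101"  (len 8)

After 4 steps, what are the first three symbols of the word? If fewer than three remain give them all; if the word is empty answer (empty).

110

step 0: "10011101"  (len 8)
step 1: "00111010"  (len 8)
step 2: "0111010"  (len 7)
step 3: "111010"  (len 6)
step 4: "11010111"  (len 8)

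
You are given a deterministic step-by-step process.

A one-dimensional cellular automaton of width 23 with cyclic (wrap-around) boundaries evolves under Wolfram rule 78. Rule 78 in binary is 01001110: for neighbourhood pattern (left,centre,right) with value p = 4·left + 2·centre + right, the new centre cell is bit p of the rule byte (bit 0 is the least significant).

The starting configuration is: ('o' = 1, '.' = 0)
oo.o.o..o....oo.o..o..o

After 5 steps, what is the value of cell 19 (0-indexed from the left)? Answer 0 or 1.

1

0) oo.o.o..o....oo.o..o..o
1) .o.o.o.oo...ooo.o.oo.oo
2) .o.o.o.oo..oo.o.o.oo.oo
3) .o.o.o.oo.ooo.o.o.oo.oo
4) .o.o.o.oo.o.o.o.o.oo.oo
5) .o.o.o.oo.o.o.o.o.oo.oo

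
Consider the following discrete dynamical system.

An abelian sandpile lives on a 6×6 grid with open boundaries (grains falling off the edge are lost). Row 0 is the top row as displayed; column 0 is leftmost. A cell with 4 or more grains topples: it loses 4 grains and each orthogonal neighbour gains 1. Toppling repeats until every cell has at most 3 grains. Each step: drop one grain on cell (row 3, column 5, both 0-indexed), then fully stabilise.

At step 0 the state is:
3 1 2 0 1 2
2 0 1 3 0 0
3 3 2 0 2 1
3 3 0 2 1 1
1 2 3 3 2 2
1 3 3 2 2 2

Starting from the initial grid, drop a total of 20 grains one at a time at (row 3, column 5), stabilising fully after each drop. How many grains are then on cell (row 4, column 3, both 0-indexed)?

0

t=0: 3 1 2 0 1 2
2 0 1 3 0 0
3 3 2 0 2 1
3 3 0 2 1 1
1 2 3 3 2 2
1 3 3 2 2 2
t=1: 3 1 2 0 1 2
2 0 1 3 0 0
3 3 2 0 2 1
3 3 0 2 1 2
1 2 3 3 2 2
1 3 3 2 2 2
t=2: 3 1 2 0 1 2
2 0 1 3 0 0
3 3 2 0 2 1
3 3 0 2 1 3
1 2 3 3 2 2
1 3 3 2 2 2
t=3: 3 1 2 0 1 2
2 0 1 3 0 0
3 3 2 0 2 2
3 3 0 2 2 0
1 2 3 3 2 3
1 3 3 2 2 2
t=4: 3 1 2 0 1 2
2 0 1 3 0 0
3 3 2 0 2 2
3 3 0 2 2 1
1 2 3 3 2 3
1 3 3 2 2 2
t=5: 3 1 2 0 1 2
2 0 1 3 0 0
3 3 2 0 2 2
3 3 0 2 2 2
1 2 3 3 2 3
1 3 3 2 2 2
t=6: 3 1 2 0 1 2
2 0 1 3 0 0
3 3 2 0 2 2
3 3 0 2 2 3
1 2 3 3 2 3
1 3 3 2 2 2
t=7: 3 1 2 0 1 2
2 0 1 3 0 0
3 3 2 0 2 3
3 3 0 2 3 1
1 2 3 3 3 0
1 3 3 2 2 3
t=8: 3 1 2 0 1 2
2 0 1 3 0 0
3 3 2 0 2 3
3 3 0 2 3 2
1 2 3 3 3 0
1 3 3 2 2 3
t=9: 3 1 2 0 1 2
2 0 1 3 0 0
3 3 2 0 2 3
3 3 0 2 3 3
1 2 3 3 3 0
1 3 3 2 2 3
t=10: 3 1 2 0 1 2
3 1 1 3 1 1
1 1 3 2 0 1
1 2 3 0 3 2
3 1 2 3 2 3
2 1 2 1 1 0
t=11: 3 1 2 0 1 2
3 1 1 3 1 1
1 1 3 2 0 1
1 2 3 0 3 3
3 1 2 3 2 3
2 1 2 1 1 0
t=12: 3 1 2 0 1 2
3 1 1 3 1 1
1 1 3 2 1 2
1 2 3 2 1 2
3 1 3 0 1 1
2 1 2 2 2 1
t=13: 3 1 2 0 1 2
3 1 1 3 1 1
1 1 3 2 1 2
1 2 3 2 1 3
3 1 3 0 1 1
2 1 2 2 2 1
t=14: 3 1 2 0 1 2
3 1 1 3 1 1
1 1 3 2 1 3
1 2 3 2 2 0
3 1 3 0 1 2
2 1 2 2 2 1
t=15: 3 1 2 0 1 2
3 1 1 3 1 1
1 1 3 2 1 3
1 2 3 2 2 1
3 1 3 0 1 2
2 1 2 2 2 1
t=16: 3 1 2 0 1 2
3 1 1 3 1 1
1 1 3 2 1 3
1 2 3 2 2 2
3 1 3 0 1 2
2 1 2 2 2 1
t=17: 3 1 2 0 1 2
3 1 1 3 1 1
1 1 3 2 1 3
1 2 3 2 2 3
3 1 3 0 1 2
2 1 2 2 2 1
t=18: 3 1 2 0 1 2
3 1 1 3 1 2
1 1 3 2 2 0
1 2 3 2 3 1
3 1 3 0 1 3
2 1 2 2 2 1
t=19: 3 1 2 0 1 2
3 1 1 3 1 2
1 1 3 2 2 0
1 2 3 2 3 2
3 1 3 0 1 3
2 1 2 2 2 1
t=20: 3 1 2 0 1 2
3 1 1 3 1 2
1 1 3 2 2 0
1 2 3 2 3 3
3 1 3 0 1 3
2 1 2 2 2 1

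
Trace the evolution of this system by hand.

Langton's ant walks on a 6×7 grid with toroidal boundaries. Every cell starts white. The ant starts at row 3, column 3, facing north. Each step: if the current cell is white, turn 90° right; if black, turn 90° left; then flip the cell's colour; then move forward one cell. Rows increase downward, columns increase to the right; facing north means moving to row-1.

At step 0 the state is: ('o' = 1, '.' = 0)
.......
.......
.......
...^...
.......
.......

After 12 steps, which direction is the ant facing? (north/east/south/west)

north

gen 0: .......
.......
.......
...^...
.......
.......
gen 1: .......
.......
.......
...o>..
.......
.......
gen 2: .......
.......
.......
...oo..
....v..
.......
gen 3: .......
.......
.......
...oo..
...<o..
.......
gen 4: .......
.......
.......
...^o..
...oo..
.......
gen 5: .......
.......
.......
..<.o..
...oo..
.......
gen 6: .......
.......
..^....
..o.o..
...oo..
.......
gen 7: .......
.......
..o>...
..o.o..
...oo..
.......
gen 8: .......
.......
..oo...
..ovo..
...oo..
.......
gen 9: .......
.......
..oo...
..<oo..
...oo..
.......
gen 10: .......
.......
..oo...
...oo..
..voo..
.......
gen 11: .......
.......
..oo...
...oo..
.<ooo..
.......
gen 12: .......
.......
..oo...
.^.oo..
.oooo..
.......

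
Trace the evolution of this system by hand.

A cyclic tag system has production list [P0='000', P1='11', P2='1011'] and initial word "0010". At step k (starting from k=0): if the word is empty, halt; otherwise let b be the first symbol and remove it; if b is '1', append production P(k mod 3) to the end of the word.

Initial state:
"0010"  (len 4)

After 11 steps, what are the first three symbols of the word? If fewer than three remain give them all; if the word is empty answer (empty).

[0] "0010"  (len 4)
[1] "010"  (len 3)
[2] "10"  (len 2)
[3] "01011"  (len 5)
[4] "1011"  (len 4)
[5] "01111"  (len 5)
[6] "1111"  (len 4)
[7] "111000"  (len 6)
[8] "1100011"  (len 7)
[9] "1000111011"  (len 10)
[10] "000111011000"  (len 12)
[11] "00111011000"  (len 11)

001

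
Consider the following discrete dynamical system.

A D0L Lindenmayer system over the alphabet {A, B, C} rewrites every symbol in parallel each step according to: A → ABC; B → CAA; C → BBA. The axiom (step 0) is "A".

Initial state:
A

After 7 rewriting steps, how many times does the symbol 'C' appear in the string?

547

[0] A
[1] ABC
[2] ABCCAABBA
[3] ABCCAABBABBAABCABCCAACAAABC
[4] ABCCAABBABBAABCABCCAACAAABCCAACAAABCABCCAABBAABCCAABBABBAABCABCBBAABCABCABCCAABBA
[5] ABCCAABBABBAABCABCCAACAAABCCAACAAABCABCCAABBAABCCAABBABBAA…ABBACAACAAABCABCCAABBAABCCAABBAABCCAABBABBAABCABCCAACAAABC  (len 243)
[6] ABCCAABBABBAABCABCCAACAAABCCAACAAABCABCCAABBAABCCAABBABBAA…AABCCAACAAABCABCCAABBAABCCAABBABBAABCABCBBAABCABCABCCAABBA  (len 729)
[7] ABCCAABBABBAABCABCCAACAAABCCAACAAABCABCCAABBAABCCAABBABBAA…ABBACAACAAABCABCCAABBAABCCAABBAABCCAABBABBAABCABCCAACAAABC  (len 2187)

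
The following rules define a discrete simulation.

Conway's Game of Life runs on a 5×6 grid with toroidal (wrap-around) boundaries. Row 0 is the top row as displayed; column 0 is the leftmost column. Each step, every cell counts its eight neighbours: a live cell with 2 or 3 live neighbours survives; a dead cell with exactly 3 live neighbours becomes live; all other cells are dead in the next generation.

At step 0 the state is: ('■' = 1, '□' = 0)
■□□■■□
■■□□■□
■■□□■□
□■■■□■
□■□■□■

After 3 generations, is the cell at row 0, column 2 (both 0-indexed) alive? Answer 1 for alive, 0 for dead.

step 0: ■□□■■□
■■□□■□
■■□□■□
□■■■□■
□■□■□■
step 1: □□□■□□
□□■□■□
□□□□■□
□□□■□■
□■□□□■
step 2: □□■■■□
□□□□■□
□□□□■■
■□□□□■
■□■□□□
step 3: □■■□■■
□□□□□□
■□□□■□
■■□□■□
■□■□■□

1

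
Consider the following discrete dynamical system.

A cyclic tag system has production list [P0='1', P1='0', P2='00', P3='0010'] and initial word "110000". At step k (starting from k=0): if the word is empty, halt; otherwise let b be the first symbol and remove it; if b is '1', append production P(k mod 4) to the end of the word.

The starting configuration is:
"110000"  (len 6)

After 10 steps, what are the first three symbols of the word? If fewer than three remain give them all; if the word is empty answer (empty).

[0] "110000"  (len 6)
[1] "100001"  (len 6)
[2] "000010"  (len 6)
[3] "00010"  (len 5)
[4] "0010"  (len 4)
[5] "010"  (len 3)
[6] "10"  (len 2)
[7] "000"  (len 3)
[8] "00"  (len 2)
[9] "0"  (len 1)
[10] (halted — word empty)

(empty)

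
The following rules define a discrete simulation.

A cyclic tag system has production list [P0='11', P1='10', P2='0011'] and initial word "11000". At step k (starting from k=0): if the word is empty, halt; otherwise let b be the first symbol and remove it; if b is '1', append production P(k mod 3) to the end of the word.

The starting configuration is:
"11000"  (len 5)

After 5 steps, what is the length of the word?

t=0: "11000"  (len 5)
t=1: "100011"  (len 6)
t=2: "0001110"  (len 7)
t=3: "001110"  (len 6)
t=4: "01110"  (len 5)
t=5: "1110"  (len 4)

4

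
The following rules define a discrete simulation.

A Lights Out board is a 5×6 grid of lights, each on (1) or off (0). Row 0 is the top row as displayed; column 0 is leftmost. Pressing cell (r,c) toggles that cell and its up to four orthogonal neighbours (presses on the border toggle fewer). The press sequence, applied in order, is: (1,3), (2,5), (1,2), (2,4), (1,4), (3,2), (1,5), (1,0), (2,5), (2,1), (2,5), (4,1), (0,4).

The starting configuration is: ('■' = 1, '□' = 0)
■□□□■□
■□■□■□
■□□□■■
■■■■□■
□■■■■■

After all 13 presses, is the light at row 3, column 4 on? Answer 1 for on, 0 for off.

1

gen 0: ■□□□■□
■□■□■□
■□□□■■
■■■■□■
□■■■■■
gen 1: ■□□■■□
■□□■□□
■□□■■■
■■■■□■
□■■■■■
gen 2: ■□□■■□
■□□■□■
■□□■□□
■■■■□□
□■■■■■
gen 3: ■□■■■□
■■■□□■
■□■■□□
■■■■□□
□■■■■■
gen 4: ■□■■■□
■■■□■■
■□■□■■
■■■■■□
□■■■■■
gen 5: ■□■■□□
■■■■□□
■□■□□■
■■■■■□
□■■■■■
gen 6: ■□■■□□
■■■■□□
■□□□□■
■□□□■□
□■□■■■
gen 7: ■□■■□■
■■■■■■
■□□□□□
■□□□■□
□■□■■■
gen 8: □□■■□■
□□■■■■
□□□□□□
■□□□■□
□■□■■■
gen 9: □□■■□■
□□■■■□
□□□□■■
■□□□■■
□■□■■■
gen 10: □□■■□■
□■■■■□
■■■□■■
■■□□■■
□■□■■■
gen 11: □□■■□■
□■■■■■
■■■□□□
■■□□■□
□■□■■■
gen 12: □□■■□■
□■■■■■
■■■□□□
■□□□■□
■□■■■■
gen 13: □□■□■□
□■■■□■
■■■□□□
■□□□■□
■□■■■■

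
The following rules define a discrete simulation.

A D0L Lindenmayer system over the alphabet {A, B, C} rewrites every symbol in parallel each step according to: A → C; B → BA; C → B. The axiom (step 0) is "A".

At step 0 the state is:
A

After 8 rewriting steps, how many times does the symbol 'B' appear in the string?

6

t=0: A
t=1: C
t=2: B
t=3: BA
t=4: BAC
t=5: BACB
t=6: BACBBA
t=7: BACBBABAC
t=8: BACBBABACBACB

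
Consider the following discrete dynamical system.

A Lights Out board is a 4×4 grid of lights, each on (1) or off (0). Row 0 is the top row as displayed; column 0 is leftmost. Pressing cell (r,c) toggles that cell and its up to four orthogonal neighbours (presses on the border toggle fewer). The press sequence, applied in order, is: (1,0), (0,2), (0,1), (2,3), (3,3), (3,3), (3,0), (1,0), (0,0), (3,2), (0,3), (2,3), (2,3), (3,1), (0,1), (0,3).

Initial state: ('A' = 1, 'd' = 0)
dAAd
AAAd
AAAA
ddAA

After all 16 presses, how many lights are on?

9

gen 0: dAAd
AAAd
AAAA
ddAA
gen 1: AAAd
ddAd
dAAA
ddAA
gen 2: AddA
dddd
dAAA
ddAA
gen 3: dAAA
dAdd
dAAA
ddAA
gen 4: dAAA
dAdA
dAdd
ddAd
gen 5: dAAA
dAdA
dAdA
dddA
gen 6: dAAA
dAdA
dAdd
ddAd
gen 7: dAAA
dAdA
AAdd
AAAd
gen 8: AAAA
AddA
dAdd
AAAd
gen 9: ddAA
dddA
dAdd
AAAd
gen 10: ddAA
dddA
dAAd
AddA
gen 11: dddd
dddd
dAAd
AddA
gen 12: dddd
dddA
dAdA
Addd
gen 13: dddd
dddd
dAAd
AddA
gen 14: dddd
dddd
ddAd
dAAA
gen 15: AAAd
dAdd
ddAd
dAAA
gen 16: AAdA
dAdA
ddAd
dAAA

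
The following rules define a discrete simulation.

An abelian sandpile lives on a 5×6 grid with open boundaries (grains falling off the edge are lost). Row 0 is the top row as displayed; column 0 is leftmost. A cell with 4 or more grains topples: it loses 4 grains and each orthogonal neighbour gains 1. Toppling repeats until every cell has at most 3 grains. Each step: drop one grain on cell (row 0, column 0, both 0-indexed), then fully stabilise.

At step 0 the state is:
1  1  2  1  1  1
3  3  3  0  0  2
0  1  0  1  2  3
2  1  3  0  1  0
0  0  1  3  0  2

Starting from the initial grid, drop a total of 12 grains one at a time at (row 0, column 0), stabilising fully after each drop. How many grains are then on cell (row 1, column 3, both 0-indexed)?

t=0: 1  1  2  1  1  1
3  3  3  0  0  2
0  1  0  1  2  3
2  1  3  0  1  0
0  0  1  3  0  2
t=1: 2  1  2  1  1  1
3  3  3  0  0  2
0  1  0  1  2  3
2  1  3  0  1  0
0  0  1  3  0  2
t=2: 3  1  2  1  1  1
3  3  3  0  0  2
0  1  0  1  2  3
2  1  3  0  1  0
0  0  1  3  0  2
t=3: 1  3  3  1  1  1
1  1  0  1  0  2
1  2  1  1  2  3
2  1  3  0  1  0
0  0  1  3  0  2
t=4: 2  3  3  1  1  1
1  1  0  1  0  2
1  2  1  1  2  3
2  1  3  0  1  0
0  0  1  3  0  2
t=5: 3  3  3  1  1  1
1  1  0  1  0  2
1  2  1  1  2  3
2  1  3  0  1  0
0  0  1  3  0  2
t=6: 1  1  0  2  1  1
2  2  1  1  0  2
1  2  1  1  2  3
2  1  3  0  1  0
0  0  1  3  0  2
t=7: 2  1  0  2  1  1
2  2  1  1  0  2
1  2  1  1  2  3
2  1  3  0  1  0
0  0  1  3  0  2
t=8: 3  1  0  2  1  1
2  2  1  1  0  2
1  2  1  1  2  3
2  1  3  0  1  0
0  0  1  3  0  2
t=9: 0  2  0  2  1  1
3  2  1  1  0  2
1  2  1  1  2  3
2  1  3  0  1  0
0  0  1  3  0  2
t=10: 1  2  0  2  1  1
3  2  1  1  0  2
1  2  1  1  2  3
2  1  3  0  1  0
0  0  1  3  0  2
t=11: 2  2  0  2  1  1
3  2  1  1  0  2
1  2  1  1  2  3
2  1  3  0  1  0
0  0  1  3  0  2
t=12: 3  2  0  2  1  1
3  2  1  1  0  2
1  2  1  1  2  3
2  1  3  0  1  0
0  0  1  3  0  2

1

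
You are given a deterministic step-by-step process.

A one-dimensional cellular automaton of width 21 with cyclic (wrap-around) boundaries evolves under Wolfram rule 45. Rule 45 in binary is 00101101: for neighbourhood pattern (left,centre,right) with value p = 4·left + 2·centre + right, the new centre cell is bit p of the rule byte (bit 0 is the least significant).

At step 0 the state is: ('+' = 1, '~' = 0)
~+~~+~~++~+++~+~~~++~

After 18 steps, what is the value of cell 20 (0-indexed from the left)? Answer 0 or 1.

0

t=0: ~+~~+~~++~+++~+~~~++~
t=1: ~+~~+~~+~++~~++~+~+~~
t=2: ~+~~+~~+++~~~+~++++~+
t=3: ++~~+~~+~~~+~+++~~~++
t=4: ~~~~+~~+~+~+++~~~+~+~
t=5: +++~+~~+++++~~~+~+++~
t=6: +~~++~~+~~~~~+~+++~~+
t=7: ~~~+~~~+~+++~+++~~~~+
t=8: ~+~+~+~+++~~++~~~++~+
t=9: ++++++++~~~~+~~+~+~++
t=10: ~~~~~~~~~++~+~~+++++~
t=11: ++++++++~+~++~~+~~~~~
t=12: +~~~~~~~++++~~~+~+++~
t=13: +~+++++~+~~~~+~+++~~+
t=14: ~++~~~~++~++~+++~~~~+
t=15: ++~~++~+~++~++~~~++~+
t=16: ~~~~+~++++~++~~+~+~++
t=17: ~++~+++~~~++~~~+++++~
t=18: ~+~++~~~+~+~~+~+~~~~~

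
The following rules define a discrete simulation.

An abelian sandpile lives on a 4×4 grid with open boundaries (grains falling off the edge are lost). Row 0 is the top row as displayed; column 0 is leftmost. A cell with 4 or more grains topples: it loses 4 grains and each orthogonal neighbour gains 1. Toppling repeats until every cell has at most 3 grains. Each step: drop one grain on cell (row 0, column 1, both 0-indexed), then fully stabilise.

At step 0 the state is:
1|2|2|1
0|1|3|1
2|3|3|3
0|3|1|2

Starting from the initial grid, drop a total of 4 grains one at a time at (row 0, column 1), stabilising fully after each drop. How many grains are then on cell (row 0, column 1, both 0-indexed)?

k=0  1|2|2|1
0|1|3|1
2|3|3|3
0|3|1|2
k=1  1|3|2|1
0|1|3|1
2|3|3|3
0|3|1|2
k=2  2|0|3|1
0|2|3|1
2|3|3|3
0|3|1|2
k=3  2|1|3|1
0|2|3|1
2|3|3|3
0|3|1|2
k=4  2|2|3|1
0|2|3|1
2|3|3|3
0|3|1|2

2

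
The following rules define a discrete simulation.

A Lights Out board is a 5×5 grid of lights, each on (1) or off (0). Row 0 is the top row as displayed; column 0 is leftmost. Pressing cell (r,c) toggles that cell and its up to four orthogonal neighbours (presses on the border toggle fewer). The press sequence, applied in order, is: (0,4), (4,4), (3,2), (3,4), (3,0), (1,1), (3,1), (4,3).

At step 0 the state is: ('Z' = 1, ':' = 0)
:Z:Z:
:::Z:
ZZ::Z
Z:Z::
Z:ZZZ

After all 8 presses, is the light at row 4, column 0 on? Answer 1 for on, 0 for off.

0

t=0: :Z:Z:
:::Z:
ZZ::Z
Z:Z::
Z:ZZZ
t=1: :Z::Z
:::ZZ
ZZ::Z
Z:Z::
Z:ZZZ
t=2: :Z::Z
:::ZZ
ZZ::Z
Z:Z:Z
Z:Z::
t=3: :Z::Z
:::ZZ
ZZZ:Z
ZZ:ZZ
Z::::
t=4: :Z::Z
:::ZZ
ZZZ::
ZZ:::
Z:::Z
t=5: :Z::Z
:::ZZ
:ZZ::
:::::
::::Z
t=6: ::::Z
ZZZZZ
::Z::
:::::
::::Z
t=7: ::::Z
ZZZZZ
:ZZ::
ZZZ::
:Z::Z
t=8: ::::Z
ZZZZZ
:ZZ::
ZZZZ:
:ZZZ:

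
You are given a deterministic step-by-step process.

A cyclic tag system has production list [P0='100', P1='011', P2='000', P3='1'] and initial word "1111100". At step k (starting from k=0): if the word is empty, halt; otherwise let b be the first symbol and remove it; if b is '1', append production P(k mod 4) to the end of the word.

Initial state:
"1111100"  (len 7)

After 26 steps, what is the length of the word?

[0] "1111100"  (len 7)
[1] "111100100"  (len 9)
[2] "11100100011"  (len 11)
[3] "1100100011000"  (len 13)
[4] "1001000110001"  (len 13)
[5] "001000110001100"  (len 15)
[6] "01000110001100"  (len 14)
[7] "1000110001100"  (len 13)
[8] "0001100011001"  (len 13)
[9] "001100011001"  (len 12)
[10] "01100011001"  (len 11)
[11] "1100011001"  (len 10)
[12] "1000110011"  (len 10)
[13] "000110011100"  (len 12)
[14] "00110011100"  (len 11)
[15] "0110011100"  (len 10)
[16] "110011100"  (len 9)
[17] "10011100100"  (len 11)
[18] "0011100100011"  (len 13)
[19] "011100100011"  (len 12)
[20] "11100100011"  (len 11)
[21] "1100100011100"  (len 13)
[22] "100100011100011"  (len 15)
[23] "00100011100011000"  (len 17)
[24] "0100011100011000"  (len 16)
[25] "100011100011000"  (len 15)
[26] "00011100011000011"  (len 17)

17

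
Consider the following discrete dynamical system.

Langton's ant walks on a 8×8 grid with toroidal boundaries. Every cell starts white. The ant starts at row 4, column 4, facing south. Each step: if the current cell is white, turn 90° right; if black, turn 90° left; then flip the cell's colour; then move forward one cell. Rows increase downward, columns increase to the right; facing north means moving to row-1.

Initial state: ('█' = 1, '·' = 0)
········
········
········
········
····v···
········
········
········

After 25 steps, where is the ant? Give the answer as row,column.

2,5

gen 0: ········
········
········
········
····v···
········
········
········
gen 1: ········
········
········
········
···<█···
········
········
········
gen 2: ········
········
········
···^····
···██···
········
········
········
gen 3: ········
········
········
···█>···
···██···
········
········
········
gen 4: ········
········
········
···██···
···█v···
········
········
········
gen 5: ········
········
········
···██···
···█·>··
········
········
········
gen 6: ········
········
········
···██···
···█·█··
·····v··
········
········
gen 7: ········
········
········
···██···
···█·█··
····<█··
········
········
gen 8: ········
········
········
···██···
···█^█··
····██··
········
········
gen 9: ········
········
········
···██···
···██>··
····██··
········
········
gen 10: ········
········
········
···██^··
···██···
····██··
········
········
gen 11: ········
········
········
···███>·
···██···
····██··
········
········
gen 12: ········
········
········
···████·
···██·v·
····██··
········
········
gen 13: ········
········
········
···████·
···██<█·
····██··
········
········
gen 14: ········
········
········
···██^█·
···████·
····██··
········
········
gen 15: ········
········
········
···█<·█·
···████·
····██··
········
········
gen 16: ········
········
········
···█··█·
···█v██·
····██··
········
········
gen 17: ········
········
········
···█··█·
···█·>█·
····██··
········
········
gen 18: ········
········
········
···█·^█·
···█··█·
····██··
········
········
gen 19: ········
········
········
···█·█>·
···█··█·
····██··
········
········
gen 20: ········
········
······^·
···█·█··
···█··█·
····██··
········
········
gen 21: ········
········
······█>
···█·█··
···█··█·
····██··
········
········
gen 22: ········
········
······██
···█·█·v
···█··█·
····██··
········
········
gen 23: ········
········
······██
···█·█<█
···█··█·
····██··
········
········
gen 24: ········
········
······^█
···█·███
···█··█·
····██··
········
········
gen 25: ········
········
·····<·█
···█·███
···█··█·
····██··
········
········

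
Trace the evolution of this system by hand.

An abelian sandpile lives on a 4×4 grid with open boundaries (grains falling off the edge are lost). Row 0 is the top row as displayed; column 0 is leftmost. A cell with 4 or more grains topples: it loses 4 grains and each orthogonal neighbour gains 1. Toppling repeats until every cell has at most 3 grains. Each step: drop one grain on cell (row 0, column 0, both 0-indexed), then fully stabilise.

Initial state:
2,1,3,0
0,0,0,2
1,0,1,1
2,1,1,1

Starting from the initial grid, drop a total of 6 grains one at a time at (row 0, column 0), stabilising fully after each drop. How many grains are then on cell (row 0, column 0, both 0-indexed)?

[0] 2,1,3,0
0,0,0,2
1,0,1,1
2,1,1,1
[1] 3,1,3,0
0,0,0,2
1,0,1,1
2,1,1,1
[2] 0,2,3,0
1,0,0,2
1,0,1,1
2,1,1,1
[3] 1,2,3,0
1,0,0,2
1,0,1,1
2,1,1,1
[4] 2,2,3,0
1,0,0,2
1,0,1,1
2,1,1,1
[5] 3,2,3,0
1,0,0,2
1,0,1,1
2,1,1,1
[6] 0,3,3,0
2,0,0,2
1,0,1,1
2,1,1,1

0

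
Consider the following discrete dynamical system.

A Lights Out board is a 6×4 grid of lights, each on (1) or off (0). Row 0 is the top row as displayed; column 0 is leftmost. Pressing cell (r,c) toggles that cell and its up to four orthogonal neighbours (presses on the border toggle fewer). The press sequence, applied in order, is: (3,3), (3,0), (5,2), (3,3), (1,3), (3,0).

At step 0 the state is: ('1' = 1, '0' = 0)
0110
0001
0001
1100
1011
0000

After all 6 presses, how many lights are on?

t=0: 0110
0001
0001
1100
1011
0000
t=1: 0110
0001
0000
1111
1010
0000
t=2: 0110
0001
1000
0011
0010
0000
t=3: 0110
0001
1000
0011
0000
0111
t=4: 0110
0001
1001
0000
0001
0111
t=5: 0111
0010
1000
0000
0001
0111
t=6: 0111
0010
0000
1100
1001
0111

11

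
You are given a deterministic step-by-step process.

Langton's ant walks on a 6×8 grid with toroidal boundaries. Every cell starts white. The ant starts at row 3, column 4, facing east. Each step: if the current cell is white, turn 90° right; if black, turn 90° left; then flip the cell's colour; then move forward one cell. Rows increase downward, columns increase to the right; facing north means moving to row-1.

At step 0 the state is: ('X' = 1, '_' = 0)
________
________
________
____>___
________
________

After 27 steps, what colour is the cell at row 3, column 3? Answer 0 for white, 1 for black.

0

step 0: ________
________
________
____>___
________
________
step 1: ________
________
________
____X___
____v___
________
step 2: ________
________
________
____X___
___<X___
________
step 3: ________
________
________
___^X___
___XX___
________
step 4: ________
________
________
___X>___
___XX___
________
step 5: ________
________
____^___
___X____
___XX___
________
step 6: ________
________
____X>__
___X____
___XX___
________
step 7: ________
________
____XX__
___X_v__
___XX___
________
step 8: ________
________
____XX__
___X<X__
___XX___
________
step 9: ________
________
____^X__
___XXX__
___XX___
________
step 10: ________
________
___<_X__
___XXX__
___XX___
________
step 11: ________
___^____
___X_X__
___XXX__
___XX___
________
step 12: ________
___X>___
___X_X__
___XXX__
___XX___
________
step 13: ________
___XX___
___XvX__
___XXX__
___XX___
________
step 14: ________
___XX___
___<XX__
___XXX__
___XX___
________
step 15: ________
___XX___
____XX__
___vXX__
___XX___
________
step 16: ________
___XX___
____XX__
____>X__
___XX___
________
step 17: ________
___XX___
____^X__
_____X__
___XX___
________
step 18: ________
___XX___
___<_X__
_____X__
___XX___
________
step 19: ________
___^X___
___X_X__
_____X__
___XX___
________
step 20: ________
__<_X___
___X_X__
_____X__
___XX___
________
step 21: __^_____
__X_X___
___X_X__
_____X__
___XX___
________
step 22: __X>____
__X_X___
___X_X__
_____X__
___XX___
________
step 23: __XX____
__XvX___
___X_X__
_____X__
___XX___
________
step 24: __XX____
__<XX___
___X_X__
_____X__
___XX___
________
step 25: __XX____
___XX___
__vX_X__
_____X__
___XX___
________
step 26: __XX____
___XX___
_<XX_X__
_____X__
___XX___
________
step 27: __XX____
_^_XX___
_XXX_X__
_____X__
___XX___
________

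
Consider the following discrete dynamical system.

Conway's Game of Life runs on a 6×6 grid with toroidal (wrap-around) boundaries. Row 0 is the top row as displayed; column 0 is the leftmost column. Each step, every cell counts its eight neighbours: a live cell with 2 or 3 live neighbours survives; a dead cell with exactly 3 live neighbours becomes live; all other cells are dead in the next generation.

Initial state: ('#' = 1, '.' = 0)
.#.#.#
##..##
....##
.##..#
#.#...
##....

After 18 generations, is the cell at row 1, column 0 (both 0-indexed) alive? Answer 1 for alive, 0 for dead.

t=0: .#.#.#
##..##
....##
.##..#
#.#...
##....
t=1: ......
.###..
..##..
.#####
..#..#
.....#
t=2: ..#...
.#.#..
#.....
##...#
.##..#
......
t=3: ..#...
.##...
..#..#
..#..#
.##..#
.##...
t=4: ...#..
.###..
#.##..
..####
...#..
#..#..
t=5: .#.##.
.#..#.
#....#
.#...#
.....#
..###.
t=6: .#...#
.####.
.#..##
....##
#.##.#
..#..#
t=7: .#...#
.#.#..
.#....
.##...
####..
..##.#
t=8: .#.#..
.#....
##....
...#..
#...#.
...#.#
t=9: #...#.
.#....
###...
##...#
...###
#.##.#
t=10: #.###.
..#..#
..#..#
...#..
...#..
###...
t=11: #...#.
#.#..#
..###.
..###.
.#.#..
#...##
t=12: ...##.
#.#...
......
.#....
##....
##.##.
t=13: #...#.
...#..
.#....
##....
.....#
##.##.
t=14: ###.#.
......
###...
##....
..#.##
##.##.
t=15: #.#.#.
...#.#
#.#...
...#..
..#.#.
......
t=16: ...###
#.####
..###.
.###..
...#..
.#...#
t=17: .#....
##....
#.....
.#....
##.##.
#.##.#
t=18: .....#
##....
#.....
.##..#
...##.
...#.#

1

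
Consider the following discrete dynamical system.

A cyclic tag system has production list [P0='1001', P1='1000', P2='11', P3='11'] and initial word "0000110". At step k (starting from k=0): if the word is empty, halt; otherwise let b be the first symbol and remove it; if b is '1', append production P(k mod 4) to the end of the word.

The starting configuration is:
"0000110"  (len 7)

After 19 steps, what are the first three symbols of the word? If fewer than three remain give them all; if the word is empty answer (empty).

111

0) "0000110"  (len 7)
1) "000110"  (len 6)
2) "00110"  (len 5)
3) "0110"  (len 4)
4) "110"  (len 3)
5) "101001"  (len 6)
6) "010011000"  (len 9)
7) "10011000"  (len 8)
8) "001100011"  (len 9)
9) "01100011"  (len 8)
10) "1100011"  (len 7)
11) "10001111"  (len 8)
12) "000111111"  (len 9)
13) "00111111"  (len 8)
14) "0111111"  (len 7)
15) "111111"  (len 6)
16) "1111111"  (len 7)
17) "1111111001"  (len 10)
18) "1111110011000"  (len 13)
19) "11111001100011"  (len 14)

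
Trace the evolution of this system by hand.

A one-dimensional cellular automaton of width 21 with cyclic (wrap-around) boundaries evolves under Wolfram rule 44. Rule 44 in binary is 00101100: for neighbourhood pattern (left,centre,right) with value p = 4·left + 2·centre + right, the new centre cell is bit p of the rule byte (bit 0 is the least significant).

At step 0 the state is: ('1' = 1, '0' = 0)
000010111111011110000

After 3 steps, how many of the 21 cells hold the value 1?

2

0) 000010111111011110000
1) 000011100000110000000
2) 000010000000100000000
3) 000010000000100000000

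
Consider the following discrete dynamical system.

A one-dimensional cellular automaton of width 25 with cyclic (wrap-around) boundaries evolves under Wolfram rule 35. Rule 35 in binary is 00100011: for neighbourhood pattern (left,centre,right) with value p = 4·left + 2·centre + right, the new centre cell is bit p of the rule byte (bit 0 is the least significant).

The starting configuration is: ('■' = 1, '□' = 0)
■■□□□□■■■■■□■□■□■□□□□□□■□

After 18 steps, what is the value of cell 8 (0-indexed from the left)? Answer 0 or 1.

k=0  ■■□□□□■■■■■□■□■□■□□□□□□■□
k=1  □□□■■■□□□□□■□■□■□□■■■■■□■
k=2  □■■□□□□■■■■□■□■□□■□□□□□■□
k=3  ■□□□■■■□□□□■□■□□■□□■■■■□□
k=4  □□■■□□□□■■■□■□□■□□■□□□□□■
k=5  □■□□□■■■□□□■□□■□□■□□■■■■□
k=6  ■□□■■□□□□■■□□■□□■□□■□□□□□
k=7  □□■□□□■■■□□□■□□■□□■□□■■■■
k=8  □■□□■■□□□□■■□□■□□■□□■□□□□
k=9  ■□□■□□□■■■□□□■□□■□□■□□■■■
k=10  □□■□□■■□□□□■■□□■□□■□□■□□□
k=11  ■■□□■□□□■■■□□□■□□■□□■□□■■
k=12  □□□■□□■■□□□□■■□□■□□■□□■□□
k=13  ■■■□□■□□□■■■□□□■□□■□□■□□■
k=14  □□□□■□□■■□□□□■■□□■□□■□□■□
k=15  ■■■■□□■□□□■■■□□□■□□■□□■□□
k=16  □□□□□■□□■■□□□□■■□□■□□■□□■
k=17  □■■■■□□■□□□■■■□□□■□□■□□■□
k=18  ■□□□□□■□□■■□□□□■■□□■□□■□□

0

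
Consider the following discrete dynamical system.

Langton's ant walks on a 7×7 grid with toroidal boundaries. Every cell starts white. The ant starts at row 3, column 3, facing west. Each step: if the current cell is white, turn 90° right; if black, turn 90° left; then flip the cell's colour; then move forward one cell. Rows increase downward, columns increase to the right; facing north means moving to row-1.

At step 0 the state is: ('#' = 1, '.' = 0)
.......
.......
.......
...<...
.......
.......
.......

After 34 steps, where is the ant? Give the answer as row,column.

4,6

gen 0: .......
.......
.......
...<...
.......
.......
.......
gen 1: .......
.......
...^...
...#...
.......
.......
.......
gen 2: .......
.......
...#>..
...#...
.......
.......
.......
gen 3: .......
.......
...##..
...#v..
.......
.......
.......
gen 4: .......
.......
...##..
...<#..
.......
.......
.......
gen 5: .......
.......
...##..
....#..
...v...
.......
.......
gen 6: .......
.......
...##..
....#..
..<#...
.......
.......
gen 7: .......
.......
...##..
..^.#..
..##...
.......
.......
gen 8: .......
.......
...##..
..#>#..
..##...
.......
.......
gen 9: .......
.......
...##..
..###..
..#v...
.......
.......
gen 10: .......
.......
...##..
..###..
..#.>..
.......
.......
gen 11: .......
.......
...##..
..###..
..#.#..
....v..
.......
gen 12: .......
.......
...##..
..###..
..#.#..
...<#..
.......
gen 13: .......
.......
...##..
..###..
..#^#..
...##..
.......
gen 14: .......
.......
...##..
..###..
..##>..
...##..
.......
gen 15: .......
.......
...##..
..##^..
..##...
...##..
.......
gen 16: .......
.......
...##..
..#<...
..##...
...##..
.......
gen 17: .......
.......
...##..
..#....
..#v...
...##..
.......
gen 18: .......
.......
...##..
..#....
..#.>..
...##..
.......
gen 19: .......
.......
...##..
..#....
..#.#..
...#v..
.......
gen 20: .......
.......
...##..
..#....
..#.#..
...#.>.
.......
gen 21: .......
.......
...##..
..#....
..#.#..
...#.#.
.....v.
gen 22: .......
.......
...##..
..#....
..#.#..
...#.#.
....<#.
gen 23: .......
.......
...##..
..#....
..#.#..
...#^#.
....##.
gen 24: .......
.......
...##..
..#....
..#.#..
...##>.
....##.
gen 25: .......
.......
...##..
..#....
..#.#^.
...##..
....##.
gen 26: .......
.......
...##..
..#....
..#.##>
...##..
....##.
gen 27: .......
.......
...##..
..#....
..#.###
...##.v
....##.
gen 28: .......
.......
...##..
..#....
..#.###
...##<#
....##.
gen 29: .......
.......
...##..
..#....
..#.#^#
...####
....##.
gen 30: .......
.......
...##..
..#....
..#.<.#
...####
....##.
gen 31: .......
.......
...##..
..#....
..#...#
...#v##
....##.
gen 32: .......
.......
...##..
..#....
..#...#
...#.>#
....##.
gen 33: .......
.......
...##..
..#....
..#..^#
...#..#
....##.
gen 34: .......
.......
...##..
..#....
..#..#>
...#..#
....##.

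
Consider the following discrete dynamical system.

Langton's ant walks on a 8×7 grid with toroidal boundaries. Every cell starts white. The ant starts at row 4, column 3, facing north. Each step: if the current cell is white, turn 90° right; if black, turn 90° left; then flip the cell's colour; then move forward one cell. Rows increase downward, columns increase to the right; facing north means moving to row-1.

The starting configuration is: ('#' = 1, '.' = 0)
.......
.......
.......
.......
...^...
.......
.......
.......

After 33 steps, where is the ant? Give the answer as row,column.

6,2

[0] .......
.......
.......
.......
...^...
.......
.......
.......
[1] .......
.......
.......
.......
...#>..
.......
.......
.......
[2] .......
.......
.......
.......
...##..
....v..
.......
.......
[3] .......
.......
.......
.......
...##..
...<#..
.......
.......
[4] .......
.......
.......
.......
...^#..
...##..
.......
.......
[5] .......
.......
.......
.......
..<.#..
...##..
.......
.......
[6] .......
.......
.......
..^....
..#.#..
...##..
.......
.......
[7] .......
.......
.......
..#>...
..#.#..
...##..
.......
.......
[8] .......
.......
.......
..##...
..#v#..
...##..
.......
.......
[9] .......
.......
.......
..##...
..<##..
...##..
.......
.......
[10] .......
.......
.......
..##...
...##..
..v##..
.......
.......
[11] .......
.......
.......
..##...
...##..
.<###..
.......
.......
[12] .......
.......
.......
..##...
.^.##..
.####..
.......
.......
[13] .......
.......
.......
..##...
.#>##..
.####..
.......
.......
[14] .......
.......
.......
..##...
.####..
.#v##..
.......
.......
[15] .......
.......
.......
..##...
.####..
.#.>#..
.......
.......
[16] .......
.......
.......
..##...
.##^#..
.#..#..
.......
.......
[17] .......
.......
.......
..##...
.#<.#..
.#..#..
.......
.......
[18] .......
.......
.......
..##...
.#..#..
.#v.#..
.......
.......
[19] .......
.......
.......
..##...
.#..#..
.<#.#..
.......
.......
[20] .......
.......
.......
..##...
.#..#..
..#.#..
.v.....
.......
[21] .......
.......
.......
..##...
.#..#..
..#.#..
<#.....
.......
[22] .......
.......
.......
..##...
.#..#..
^.#.#..
##.....
.......
[23] .......
.......
.......
..##...
.#..#..
#>#.#..
##.....
.......
[24] .......
.......
.......
..##...
.#..#..
###.#..
#v.....
.......
[25] .......
.......
.......
..##...
.#..#..
###.#..
#.>....
.......
[26] .......
.......
.......
..##...
.#..#..
###.#..
#.#....
..v....
[27] .......
.......
.......
..##...
.#..#..
###.#..
#.#....
.<#....
[28] .......
.......
.......
..##...
.#..#..
###.#..
#^#....
.##....
[29] .......
.......
.......
..##...
.#..#..
###.#..
##>....
.##....
[30] .......
.......
.......
..##...
.#..#..
##^.#..
##.....
.##....
[31] .......
.......
.......
..##...
.#..#..
#<..#..
##.....
.##....
[32] .......
.......
.......
..##...
.#..#..
#...#..
#v.....
.##....
[33] .......
.......
.......
..##...
.#..#..
#...#..
#.>....
.##....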